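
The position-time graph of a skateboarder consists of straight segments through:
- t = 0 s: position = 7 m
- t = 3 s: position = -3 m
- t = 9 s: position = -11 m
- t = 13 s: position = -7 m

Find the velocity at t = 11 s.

Velocity is the slope of the x-t graph on 9–13 s: (-7 − -11)/(13 − 9) = 1 m/s.

1 m/s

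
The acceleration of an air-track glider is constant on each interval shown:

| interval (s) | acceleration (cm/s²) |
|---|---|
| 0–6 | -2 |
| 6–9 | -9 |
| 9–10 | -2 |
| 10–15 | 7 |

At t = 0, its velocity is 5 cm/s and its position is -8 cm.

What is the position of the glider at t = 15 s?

On each constant-a segment, Δv = aΔt and Δx = v₀Δt + ½aΔt²; chain segment to segment.
0–6 s: v starts 5 cm/s; Δx = 5·6 + ½·-2·6² = -6 cm; v ends -7 cm/s.
6–9 s: v starts -7 cm/s; Δx = -7·3 + ½·-9·3² = -61.5 cm; v ends -34 cm/s.
9–10 s: v starts -34 cm/s; Δx = -34·1 + ½·-2·1² = -35 cm; v ends -36 cm/s.
10–15 s: v starts -36 cm/s; Δx = -36·5 + ½·7·5² = -92.5 cm; v ends -1 cm/s.
x(15) = -8 + Σ Δx = -203 cm.

-203 cm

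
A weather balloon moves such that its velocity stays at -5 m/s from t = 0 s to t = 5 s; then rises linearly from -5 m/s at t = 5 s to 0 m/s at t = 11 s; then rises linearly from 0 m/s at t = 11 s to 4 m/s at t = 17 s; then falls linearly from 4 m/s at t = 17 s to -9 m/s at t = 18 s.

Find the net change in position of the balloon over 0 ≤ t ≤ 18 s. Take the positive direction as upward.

-30.5 m

Net displacement equals the area under the velocity-time graph (areas below the axis count negative).
0–5 s: -5 × 5 = -25 m
5–11 s: ½(-5 + 0)(6) = -15 m
11–17 s: ½(0 + 4)(6) = 12 m
17–18 s: ½(4 + -9)(1) = -2.5 m
Net displacement = -30.5 m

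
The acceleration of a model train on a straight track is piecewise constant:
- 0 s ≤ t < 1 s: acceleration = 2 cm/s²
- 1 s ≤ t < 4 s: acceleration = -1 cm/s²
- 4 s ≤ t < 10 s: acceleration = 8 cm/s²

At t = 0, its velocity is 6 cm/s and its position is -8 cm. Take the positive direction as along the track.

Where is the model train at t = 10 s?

On each constant-a segment, Δv = aΔt and Δx = v₀Δt + ½aΔt²; chain segment to segment.
0–1 s: v starts 6 cm/s; Δx = 6·1 + ½·2·1² = 7 cm; v ends 8 cm/s.
1–4 s: v starts 8 cm/s; Δx = 8·3 + ½·-1·3² = 19.5 cm; v ends 5 cm/s.
4–10 s: v starts 5 cm/s; Δx = 5·6 + ½·8·6² = 174 cm; v ends 53 cm/s.
x(10) = -8 + Σ Δx = 192.5 cm.

192.5 cm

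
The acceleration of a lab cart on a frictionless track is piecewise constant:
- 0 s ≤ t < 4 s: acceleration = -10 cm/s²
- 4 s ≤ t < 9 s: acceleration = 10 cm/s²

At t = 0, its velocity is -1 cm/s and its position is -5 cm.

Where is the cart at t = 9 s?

On each constant-a segment, Δv = aΔt and Δx = v₀Δt + ½aΔt²; chain segment to segment.
0–4 s: v starts -1 cm/s; Δx = -1·4 + ½·-10·4² = -84 cm; v ends -41 cm/s.
4–9 s: v starts -41 cm/s; Δx = -41·5 + ½·10·5² = -80 cm; v ends 9 cm/s.
x(9) = -5 + Σ Δx = -169 cm.

-169 cm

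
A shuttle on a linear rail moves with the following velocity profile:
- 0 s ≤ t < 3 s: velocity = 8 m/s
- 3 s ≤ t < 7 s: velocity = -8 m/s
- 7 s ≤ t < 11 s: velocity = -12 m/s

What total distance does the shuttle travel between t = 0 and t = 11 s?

Total distance travelled is ∫|v| dt — sum the magnitudes of each area piece.
0–3 s: |8| × 3 = 24 m
3–7 s: |-8| × 4 = 32 m
7–11 s: |-12| × 4 = 48 m
Total distance = 104 m

104 m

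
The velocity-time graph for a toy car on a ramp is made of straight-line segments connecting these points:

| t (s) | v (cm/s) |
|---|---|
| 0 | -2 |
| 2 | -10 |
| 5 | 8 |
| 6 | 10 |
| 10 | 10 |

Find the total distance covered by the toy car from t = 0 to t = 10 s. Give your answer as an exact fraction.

224/3 cm

Total distance travelled is ∫|v| dt — sum the magnitudes of each area piece.
0–2 s: |½(-2 + -10)(2)| = 12 cm
2–5 s: v = 0 at t = 11/3 s; triangle areas 25/3 + 16/3 = 41/3 cm
5–6 s: |½(8 + 10)(1)| = 9 cm
6–10 s: |10| × 4 = 40 cm
Total distance = 224/3 cm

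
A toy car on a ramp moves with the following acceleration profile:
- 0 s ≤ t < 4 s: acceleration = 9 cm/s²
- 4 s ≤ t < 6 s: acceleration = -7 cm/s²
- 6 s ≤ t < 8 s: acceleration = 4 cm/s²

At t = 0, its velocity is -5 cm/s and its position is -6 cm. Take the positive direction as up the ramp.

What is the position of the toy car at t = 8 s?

On each constant-a segment, Δv = aΔt and Δx = v₀Δt + ½aΔt²; chain segment to segment.
0–4 s: v starts -5 cm/s; Δx = -5·4 + ½·9·4² = 52 cm; v ends 31 cm/s.
4–6 s: v starts 31 cm/s; Δx = 31·2 + ½·-7·2² = 48 cm; v ends 17 cm/s.
6–8 s: v starts 17 cm/s; Δx = 17·2 + ½·4·2² = 42 cm; v ends 25 cm/s.
x(8) = -6 + Σ Δx = 136 cm.

136 cm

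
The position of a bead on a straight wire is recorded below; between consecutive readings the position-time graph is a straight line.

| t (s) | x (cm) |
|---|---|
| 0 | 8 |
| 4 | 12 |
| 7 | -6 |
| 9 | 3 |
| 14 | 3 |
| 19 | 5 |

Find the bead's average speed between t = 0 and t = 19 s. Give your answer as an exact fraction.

Average speed = (total path length)/(elapsed time); on a piecewise-linear x-t graph the path length is Σ|Δx|.
0–4 s: |Δx| = |12 − 8| = 4 cm
4–7 s: |Δx| = |-6 − 12| = 18 cm
7–9 s: |Δx| = |3 − -6| = 9 cm
9–14 s: |Δx| = |3 − 3| = 0 cm
14–19 s: |Δx| = |5 − 3| = 2 cm
Total path = 33 cm; average speed = 33/19 = 33/19 cm/s.

33/19 cm/s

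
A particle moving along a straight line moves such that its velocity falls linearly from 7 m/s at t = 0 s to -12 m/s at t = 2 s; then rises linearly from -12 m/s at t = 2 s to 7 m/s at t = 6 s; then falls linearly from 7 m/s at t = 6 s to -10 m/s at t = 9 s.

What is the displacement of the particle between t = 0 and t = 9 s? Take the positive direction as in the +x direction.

Displacement is the signed area under the v-t curve.
0–2 s: ½(7 + -12)(2) = -5 m
2–6 s: ½(-12 + 7)(4) = -10 m
6–9 s: ½(7 + -10)(3) = -4.5 m
Net displacement = -19.5 m

-19.5 m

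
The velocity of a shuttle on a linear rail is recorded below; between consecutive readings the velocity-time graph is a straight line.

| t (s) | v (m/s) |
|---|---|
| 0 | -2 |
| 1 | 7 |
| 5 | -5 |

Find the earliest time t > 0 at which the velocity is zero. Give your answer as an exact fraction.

t = 2/9 s

v changes sign on 0–1 s (from -2 to 7); the graph is linear there, so v = 0 at t = 0 + (2)·(1 − 0)/(7 − -2) = 2/9 s.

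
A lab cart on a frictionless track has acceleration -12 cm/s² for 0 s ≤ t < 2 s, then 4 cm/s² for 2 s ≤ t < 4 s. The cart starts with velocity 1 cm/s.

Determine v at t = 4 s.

Δv equals the area under the a-t graph; then v = v₀ + Δv.
0–2 s: -12 × 2 = -24 cm/s
2–4 s: 4 × 2 = 8 cm/s
Δv = -16 cm/s, so v(4) = 1 + (-16) = -15 cm/s.

-15 cm/s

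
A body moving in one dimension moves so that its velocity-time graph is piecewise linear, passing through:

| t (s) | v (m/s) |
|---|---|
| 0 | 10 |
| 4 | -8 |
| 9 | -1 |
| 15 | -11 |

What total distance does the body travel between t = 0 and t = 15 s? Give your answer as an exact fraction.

Total distance travelled is ∫|v| dt — sum the magnitudes of each area piece.
0–4 s: v = 0 at t = 20/9 s; triangle areas 100/9 + 64/9 = 164/9 m
4–9 s: |½(-8 + -1)(5)| = 22.5 m
9–15 s: |½(-1 + -11)(6)| = 36 m
Total distance = 1381/18 m

1381/18 m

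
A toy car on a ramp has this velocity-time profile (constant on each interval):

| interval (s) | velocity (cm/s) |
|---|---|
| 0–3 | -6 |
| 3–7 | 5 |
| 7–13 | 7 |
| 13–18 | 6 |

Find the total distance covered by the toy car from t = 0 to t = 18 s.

110 cm

Distance (not displacement) is the total path length: add the absolute areas under v-t.
0–3 s: |-6| × 3 = 18 cm
3–7 s: |5| × 4 = 20 cm
7–13 s: |7| × 6 = 42 cm
13–18 s: |6| × 5 = 30 cm
Total distance = 110 cm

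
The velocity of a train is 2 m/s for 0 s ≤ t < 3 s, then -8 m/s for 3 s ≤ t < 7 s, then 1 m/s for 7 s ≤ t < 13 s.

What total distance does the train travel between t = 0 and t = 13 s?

44 m

Total distance travelled is ∫|v| dt — sum the magnitudes of each area piece.
0–3 s: |2| × 3 = 6 m
3–7 s: |-8| × 4 = 32 m
7–13 s: |1| × 6 = 6 m
Total distance = 44 m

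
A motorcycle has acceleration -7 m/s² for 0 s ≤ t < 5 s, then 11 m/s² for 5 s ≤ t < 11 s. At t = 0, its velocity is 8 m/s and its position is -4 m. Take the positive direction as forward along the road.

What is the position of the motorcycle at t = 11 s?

-15.5 m

On each constant-a segment, Δv = aΔt and Δx = v₀Δt + ½aΔt²; chain segment to segment.
0–5 s: v starts 8 m/s; Δx = 8·5 + ½·-7·5² = -47.5 m; v ends -27 m/s.
5–11 s: v starts -27 m/s; Δx = -27·6 + ½·11·6² = 36 m; v ends 39 m/s.
x(11) = -4 + Σ Δx = -15.5 m.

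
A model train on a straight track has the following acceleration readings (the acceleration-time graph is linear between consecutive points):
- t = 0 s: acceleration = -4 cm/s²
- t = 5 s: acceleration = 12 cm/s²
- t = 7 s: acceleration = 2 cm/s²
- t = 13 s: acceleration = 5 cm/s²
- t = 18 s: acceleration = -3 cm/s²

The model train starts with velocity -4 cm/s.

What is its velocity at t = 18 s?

56 cm/s

Δv equals the area under the a-t graph; then v = v₀ + Δv.
0–5 s: ½(-4 + 12)(5) = 20 cm/s
5–7 s: ½(12 + 2)(2) = 14 cm/s
7–13 s: ½(2 + 5)(6) = 21 cm/s
13–18 s: ½(5 + -3)(5) = 5 cm/s
Δv = 60 cm/s, so v(18) = -4 + (60) = 56 cm/s.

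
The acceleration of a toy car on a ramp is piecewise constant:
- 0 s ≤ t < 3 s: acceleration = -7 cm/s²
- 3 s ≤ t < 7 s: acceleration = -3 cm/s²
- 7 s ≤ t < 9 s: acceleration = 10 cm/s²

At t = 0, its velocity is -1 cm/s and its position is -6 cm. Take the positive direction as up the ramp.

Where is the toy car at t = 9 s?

-200.5 cm

On each constant-a segment, Δv = aΔt and Δx = v₀Δt + ½aΔt²; chain segment to segment.
0–3 s: v starts -1 cm/s; Δx = -1·3 + ½·-7·3² = -34.5 cm; v ends -22 cm/s.
3–7 s: v starts -22 cm/s; Δx = -22·4 + ½·-3·4² = -112 cm; v ends -34 cm/s.
7–9 s: v starts -34 cm/s; Δx = -34·2 + ½·10·2² = -48 cm; v ends -14 cm/s.
x(9) = -6 + Σ Δx = -200.5 cm.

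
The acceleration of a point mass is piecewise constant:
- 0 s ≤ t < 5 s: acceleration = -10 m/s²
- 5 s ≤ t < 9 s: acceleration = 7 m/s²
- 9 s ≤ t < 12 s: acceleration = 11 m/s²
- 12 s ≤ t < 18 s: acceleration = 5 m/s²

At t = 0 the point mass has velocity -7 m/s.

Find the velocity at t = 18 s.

34 m/s

Δv equals the area under the a-t graph; then v = v₀ + Δv.
0–5 s: -10 × 5 = -50 m/s
5–9 s: 7 × 4 = 28 m/s
9–12 s: 11 × 3 = 33 m/s
12–18 s: 5 × 6 = 30 m/s
Δv = 41 m/s, so v(18) = -7 + (41) = 34 m/s.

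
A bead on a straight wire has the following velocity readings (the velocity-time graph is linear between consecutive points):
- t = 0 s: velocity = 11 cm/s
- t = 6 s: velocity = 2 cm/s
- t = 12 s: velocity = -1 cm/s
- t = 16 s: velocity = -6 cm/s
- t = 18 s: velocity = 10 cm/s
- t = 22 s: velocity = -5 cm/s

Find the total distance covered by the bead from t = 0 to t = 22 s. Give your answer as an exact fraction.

499/6 cm

Distance (not displacement) is the total path length: add the absolute areas under v-t.
0–6 s: |½(11 + 2)(6)| = 39 cm
6–12 s: v = 0 at t = 10 s; triangle areas 4 + 1 = 5 cm
12–16 s: |½(-1 + -6)(4)| = 14 cm
16–18 s: v = 0 at t = 16.75 s; triangle areas 2.25 + 6.25 = 8.5 cm
18–22 s: v = 0 at t = 62/3 s; triangle areas 40/3 + 10/3 = 50/3 cm
Total distance = 499/6 cm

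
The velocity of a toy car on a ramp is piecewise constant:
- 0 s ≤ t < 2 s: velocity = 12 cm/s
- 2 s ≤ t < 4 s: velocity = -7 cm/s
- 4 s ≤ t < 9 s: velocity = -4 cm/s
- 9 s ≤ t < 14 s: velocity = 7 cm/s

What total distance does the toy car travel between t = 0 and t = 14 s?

Total distance travelled is ∫|v| dt — sum the magnitudes of each area piece.
0–2 s: |12| × 2 = 24 cm
2–4 s: |-7| × 2 = 14 cm
4–9 s: |-4| × 5 = 20 cm
9–14 s: |7| × 5 = 35 cm
Total distance = 93 cm

93 cm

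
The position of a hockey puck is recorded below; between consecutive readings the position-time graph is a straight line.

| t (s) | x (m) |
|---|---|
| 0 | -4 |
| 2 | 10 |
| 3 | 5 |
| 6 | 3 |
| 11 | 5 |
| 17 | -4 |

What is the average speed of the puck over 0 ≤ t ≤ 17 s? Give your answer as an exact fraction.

32/17 m/s

Average speed = (total path length)/(elapsed time); on a piecewise-linear x-t graph the path length is Σ|Δx|.
0–2 s: |Δx| = |10 − -4| = 14 m
2–3 s: |Δx| = |5 − 10| = 5 m
3–6 s: |Δx| = |3 − 5| = 2 m
6–11 s: |Δx| = |5 − 3| = 2 m
11–17 s: |Δx| = |-4 − 5| = 9 m
Total path = 32 m; average speed = 32/17 = 32/17 m/s.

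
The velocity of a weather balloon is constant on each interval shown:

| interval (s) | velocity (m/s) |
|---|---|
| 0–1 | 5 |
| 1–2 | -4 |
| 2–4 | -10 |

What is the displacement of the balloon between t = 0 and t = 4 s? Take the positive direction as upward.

-19 m

Displacement is the signed area under the v-t curve.
0–1 s: 5 × 1 = 5 m
1–2 s: -4 × 1 = -4 m
2–4 s: -10 × 2 = -20 m
Net displacement = -19 m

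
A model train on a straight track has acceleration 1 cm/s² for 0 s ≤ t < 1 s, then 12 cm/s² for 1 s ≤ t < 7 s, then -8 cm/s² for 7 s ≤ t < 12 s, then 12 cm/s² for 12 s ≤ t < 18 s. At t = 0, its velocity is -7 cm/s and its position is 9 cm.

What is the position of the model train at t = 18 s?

On each constant-a segment, Δv = aΔt and Δx = v₀Δt + ½aΔt²; chain segment to segment.
0–1 s: v starts -7 cm/s; Δx = -7·1 + ½·1·1² = -6.5 cm; v ends -6 cm/s.
1–7 s: v starts -6 cm/s; Δx = -6·6 + ½·12·6² = 180 cm; v ends 66 cm/s.
7–12 s: v starts 66 cm/s; Δx = 66·5 + ½·-8·5² = 230 cm; v ends 26 cm/s.
12–18 s: v starts 26 cm/s; Δx = 26·6 + ½·12·6² = 372 cm; v ends 98 cm/s.
x(18) = 9 + Σ Δx = 784.5 cm.

784.5 cm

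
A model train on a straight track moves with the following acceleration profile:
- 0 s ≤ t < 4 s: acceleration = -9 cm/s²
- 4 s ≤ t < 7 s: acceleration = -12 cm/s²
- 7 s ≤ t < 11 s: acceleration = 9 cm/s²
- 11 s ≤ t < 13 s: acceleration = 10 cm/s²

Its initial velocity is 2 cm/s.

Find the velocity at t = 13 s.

Δv equals the area under the a-t graph; then v = v₀ + Δv.
0–4 s: -9 × 4 = -36 cm/s
4–7 s: -12 × 3 = -36 cm/s
7–11 s: 9 × 4 = 36 cm/s
11–13 s: 10 × 2 = 20 cm/s
Δv = -16 cm/s, so v(13) = 2 + (-16) = -14 cm/s.

-14 cm/s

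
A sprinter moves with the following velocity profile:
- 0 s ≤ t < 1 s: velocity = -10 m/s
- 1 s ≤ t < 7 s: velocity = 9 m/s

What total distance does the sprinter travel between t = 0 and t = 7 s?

Total distance travelled is ∫|v| dt — sum the magnitudes of each area piece.
0–1 s: |-10| × 1 = 10 m
1–7 s: |9| × 6 = 54 m
Total distance = 64 m

64 m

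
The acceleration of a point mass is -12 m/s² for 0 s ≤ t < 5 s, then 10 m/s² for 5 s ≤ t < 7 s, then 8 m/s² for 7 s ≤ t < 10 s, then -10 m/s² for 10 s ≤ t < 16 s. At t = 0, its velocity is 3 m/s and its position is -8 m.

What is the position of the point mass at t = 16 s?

-570 m

On each constant-a segment, Δv = aΔt and Δx = v₀Δt + ½aΔt²; chain segment to segment.
0–5 s: v starts 3 m/s; Δx = 3·5 + ½·-12·5² = -135 m; v ends -57 m/s.
5–7 s: v starts -57 m/s; Δx = -57·2 + ½·10·2² = -94 m; v ends -37 m/s.
7–10 s: v starts -37 m/s; Δx = -37·3 + ½·8·3² = -75 m; v ends -13 m/s.
10–16 s: v starts -13 m/s; Δx = -13·6 + ½·-10·6² = -258 m; v ends -73 m/s.
x(16) = -8 + Σ Δx = -570 m.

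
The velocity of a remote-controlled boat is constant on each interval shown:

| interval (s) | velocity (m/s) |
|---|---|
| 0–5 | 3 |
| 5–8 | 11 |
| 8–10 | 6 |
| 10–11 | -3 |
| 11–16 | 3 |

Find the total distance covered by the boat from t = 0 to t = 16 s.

78 m

Distance (not displacement) is the total path length: add the absolute areas under v-t.
0–5 s: |3| × 5 = 15 m
5–8 s: |11| × 3 = 33 m
8–10 s: |6| × 2 = 12 m
10–11 s: |-3| × 1 = 3 m
11–16 s: |3| × 5 = 15 m
Total distance = 78 m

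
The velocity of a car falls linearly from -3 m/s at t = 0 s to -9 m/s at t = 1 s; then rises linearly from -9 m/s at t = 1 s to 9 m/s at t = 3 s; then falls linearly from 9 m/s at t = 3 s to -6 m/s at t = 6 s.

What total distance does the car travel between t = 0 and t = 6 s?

Distance (not displacement) is the total path length: add the absolute areas under v-t.
0–1 s: |½(-3 + -9)(1)| = 6 m
1–3 s: v = 0 at t = 2 s; triangle areas 4.5 + 4.5 = 9 m
3–6 s: v = 0 at t = 4.8 s; triangle areas 8.1 + 3.6 = 11.7 m
Total distance = 26.7 m

26.7 m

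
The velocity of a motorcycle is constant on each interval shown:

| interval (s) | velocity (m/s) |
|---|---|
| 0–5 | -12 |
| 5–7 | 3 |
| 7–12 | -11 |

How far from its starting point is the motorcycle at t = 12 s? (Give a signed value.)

Net displacement equals the area under the velocity-time graph (areas below the axis count negative).
0–5 s: -12 × 5 = -60 m
5–7 s: 3 × 2 = 6 m
7–12 s: -11 × 5 = -55 m
Net displacement = -109 m

-109 m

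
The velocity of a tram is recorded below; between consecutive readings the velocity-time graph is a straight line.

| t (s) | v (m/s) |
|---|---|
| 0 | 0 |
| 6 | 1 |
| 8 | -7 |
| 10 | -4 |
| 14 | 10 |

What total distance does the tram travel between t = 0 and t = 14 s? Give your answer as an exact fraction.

Total distance travelled is ∫|v| dt — sum the magnitudes of each area piece.
0–6 s: |½(0 + 1)(6)| = 3 m
6–8 s: v = 0 at t = 6.25 s; triangle areas 0.125 + 6.125 = 6.25 m
8–10 s: |½(-7 + -4)(2)| = 11 m
10–14 s: v = 0 at t = 78/7 s; triangle areas 16/7 + 100/7 = 116/7 m
Total distance = 1031/28 m

1031/28 m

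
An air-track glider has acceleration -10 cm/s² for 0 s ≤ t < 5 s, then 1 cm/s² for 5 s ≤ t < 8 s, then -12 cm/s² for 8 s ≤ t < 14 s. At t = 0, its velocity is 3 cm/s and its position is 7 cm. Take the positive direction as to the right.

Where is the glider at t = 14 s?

-719.5 cm

On each constant-a segment, Δv = aΔt and Δx = v₀Δt + ½aΔt²; chain segment to segment.
0–5 s: v starts 3 cm/s; Δx = 3·5 + ½·-10·5² = -110 cm; v ends -47 cm/s.
5–8 s: v starts -47 cm/s; Δx = -47·3 + ½·1·3² = -136.5 cm; v ends -44 cm/s.
8–14 s: v starts -44 cm/s; Δx = -44·6 + ½·-12·6² = -480 cm; v ends -116 cm/s.
x(14) = 7 + Σ Δx = -719.5 cm.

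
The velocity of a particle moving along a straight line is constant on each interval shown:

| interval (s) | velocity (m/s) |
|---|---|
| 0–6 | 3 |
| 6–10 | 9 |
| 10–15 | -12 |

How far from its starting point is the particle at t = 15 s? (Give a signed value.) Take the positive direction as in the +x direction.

-6 m

Net displacement equals the area under the velocity-time graph (areas below the axis count negative).
0–6 s: 3 × 6 = 18 m
6–10 s: 9 × 4 = 36 m
10–15 s: -12 × 5 = -60 m
Net displacement = -6 m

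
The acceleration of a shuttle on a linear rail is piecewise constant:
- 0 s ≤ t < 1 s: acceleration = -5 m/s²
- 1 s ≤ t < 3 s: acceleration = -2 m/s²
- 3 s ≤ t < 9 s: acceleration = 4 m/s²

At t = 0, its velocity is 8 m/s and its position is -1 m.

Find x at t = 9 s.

On each constant-a segment, Δv = aΔt and Δx = v₀Δt + ½aΔt²; chain segment to segment.
0–1 s: v starts 8 m/s; Δx = 8·1 + ½·-5·1² = 5.5 m; v ends 3 m/s.
1–3 s: v starts 3 m/s; Δx = 3·2 + ½·-2·2² = 2 m; v ends -1 m/s.
3–9 s: v starts -1 m/s; Δx = -1·6 + ½·4·6² = 66 m; v ends 23 m/s.
x(9) = -1 + Σ Δx = 72.5 m.

72.5 m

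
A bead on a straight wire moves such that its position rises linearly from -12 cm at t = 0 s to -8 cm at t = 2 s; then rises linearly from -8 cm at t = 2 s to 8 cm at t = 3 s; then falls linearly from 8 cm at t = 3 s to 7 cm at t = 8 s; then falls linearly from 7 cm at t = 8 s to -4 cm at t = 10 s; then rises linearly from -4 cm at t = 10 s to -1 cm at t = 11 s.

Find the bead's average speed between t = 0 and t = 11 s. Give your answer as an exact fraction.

35/11 cm/s

Average speed = (total path length)/(elapsed time); on a piecewise-linear x-t graph the path length is Σ|Δx|.
0–2 s: |Δx| = |-8 − -12| = 4 cm
2–3 s: |Δx| = |8 − -8| = 16 cm
3–8 s: |Δx| = |7 − 8| = 1 cm
8–10 s: |Δx| = |-4 − 7| = 11 cm
10–11 s: |Δx| = |-1 − -4| = 3 cm
Total path = 35 cm; average speed = 35/11 = 35/11 cm/s.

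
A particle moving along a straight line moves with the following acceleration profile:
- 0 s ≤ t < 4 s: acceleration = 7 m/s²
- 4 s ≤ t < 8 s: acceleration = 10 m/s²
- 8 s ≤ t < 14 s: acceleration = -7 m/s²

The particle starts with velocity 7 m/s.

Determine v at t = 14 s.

Δv equals the area under the a-t graph; then v = v₀ + Δv.
0–4 s: 7 × 4 = 28 m/s
4–8 s: 10 × 4 = 40 m/s
8–14 s: -7 × 6 = -42 m/s
Δv = 26 m/s, so v(14) = 7 + (26) = 33 m/s.

33 m/s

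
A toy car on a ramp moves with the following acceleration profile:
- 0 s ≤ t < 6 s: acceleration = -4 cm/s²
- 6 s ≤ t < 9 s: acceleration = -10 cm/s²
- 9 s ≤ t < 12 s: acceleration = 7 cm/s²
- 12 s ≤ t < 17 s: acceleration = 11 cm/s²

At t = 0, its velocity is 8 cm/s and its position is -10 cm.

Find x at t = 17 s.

-221 cm

On each constant-a segment, Δv = aΔt and Δx = v₀Δt + ½aΔt²; chain segment to segment.
0–6 s: v starts 8 cm/s; Δx = 8·6 + ½·-4·6² = -24 cm; v ends -16 cm/s.
6–9 s: v starts -16 cm/s; Δx = -16·3 + ½·-10·3² = -93 cm; v ends -46 cm/s.
9–12 s: v starts -46 cm/s; Δx = -46·3 + ½·7·3² = -106.5 cm; v ends -25 cm/s.
12–17 s: v starts -25 cm/s; Δx = -25·5 + ½·11·5² = 12.5 cm; v ends 30 cm/s.
x(17) = -10 + Σ Δx = -221 cm.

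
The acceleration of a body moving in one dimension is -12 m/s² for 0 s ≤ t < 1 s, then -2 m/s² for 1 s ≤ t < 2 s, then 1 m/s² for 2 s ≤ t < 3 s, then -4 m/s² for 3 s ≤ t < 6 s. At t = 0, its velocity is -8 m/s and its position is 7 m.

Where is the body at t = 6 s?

On each constant-a segment, Δv = aΔt and Δx = v₀Δt + ½aΔt²; chain segment to segment.
0–1 s: v starts -8 m/s; Δx = -8·1 + ½·-12·1² = -14 m; v ends -20 m/s.
1–2 s: v starts -20 m/s; Δx = -20·1 + ½·-2·1² = -21 m; v ends -22 m/s.
2–3 s: v starts -22 m/s; Δx = -22·1 + ½·1·1² = -21.5 m; v ends -21 m/s.
3–6 s: v starts -21 m/s; Δx = -21·3 + ½·-4·3² = -81 m; v ends -33 m/s.
x(6) = 7 + Σ Δx = -130.5 m.

-130.5 m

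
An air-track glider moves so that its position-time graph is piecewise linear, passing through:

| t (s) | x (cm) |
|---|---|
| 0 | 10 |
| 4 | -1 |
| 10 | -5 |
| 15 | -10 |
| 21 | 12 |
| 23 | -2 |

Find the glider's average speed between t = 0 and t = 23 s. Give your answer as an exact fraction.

Average speed = (total path length)/(elapsed time); on a piecewise-linear x-t graph the path length is Σ|Δx|.
0–4 s: |Δx| = |-1 − 10| = 11 cm
4–10 s: |Δx| = |-5 − -1| = 4 cm
10–15 s: |Δx| = |-10 − -5| = 5 cm
15–21 s: |Δx| = |12 − -10| = 22 cm
21–23 s: |Δx| = |-2 − 12| = 14 cm
Total path = 56 cm; average speed = 56/23 = 56/23 cm/s.

56/23 cm/s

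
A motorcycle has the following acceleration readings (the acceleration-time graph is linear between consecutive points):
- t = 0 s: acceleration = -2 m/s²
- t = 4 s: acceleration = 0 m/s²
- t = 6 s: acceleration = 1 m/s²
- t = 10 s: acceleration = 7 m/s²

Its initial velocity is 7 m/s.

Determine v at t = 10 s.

20 m/s

Δv equals the area under the a-t graph; then v = v₀ + Δv.
0–4 s: ½(-2 + 0)(4) = -4 m/s
4–6 s: ½(0 + 1)(2) = 1 m/s
6–10 s: ½(1 + 7)(4) = 16 m/s
Δv = 13 m/s, so v(10) = 7 + (13) = 20 m/s.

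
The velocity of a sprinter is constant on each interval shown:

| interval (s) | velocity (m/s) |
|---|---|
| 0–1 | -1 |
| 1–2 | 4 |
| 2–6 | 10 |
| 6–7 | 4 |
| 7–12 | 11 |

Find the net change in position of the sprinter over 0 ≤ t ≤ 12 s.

Displacement is the signed area under the v-t curve.
0–1 s: -1 × 1 = -1 m
1–2 s: 4 × 1 = 4 m
2–6 s: 10 × 4 = 40 m
6–7 s: 4 × 1 = 4 m
7–12 s: 11 × 5 = 55 m
Net displacement = 102 m

102 m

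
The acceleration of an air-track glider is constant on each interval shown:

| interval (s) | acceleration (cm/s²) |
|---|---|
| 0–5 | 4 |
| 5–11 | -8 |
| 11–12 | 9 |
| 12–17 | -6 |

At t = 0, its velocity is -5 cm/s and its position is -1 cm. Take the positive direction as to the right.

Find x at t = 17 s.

On each constant-a segment, Δv = aΔt and Δx = v₀Δt + ½aΔt²; chain segment to segment.
0–5 s: v starts -5 cm/s; Δx = -5·5 + ½·4·5² = 25 cm; v ends 15 cm/s.
5–11 s: v starts 15 cm/s; Δx = 15·6 + ½·-8·6² = -54 cm; v ends -33 cm/s.
11–12 s: v starts -33 cm/s; Δx = -33·1 + ½·9·1² = -28.5 cm; v ends -24 cm/s.
12–17 s: v starts -24 cm/s; Δx = -24·5 + ½·-6·5² = -195 cm; v ends -54 cm/s.
x(17) = -1 + Σ Δx = -253.5 cm.

-253.5 cm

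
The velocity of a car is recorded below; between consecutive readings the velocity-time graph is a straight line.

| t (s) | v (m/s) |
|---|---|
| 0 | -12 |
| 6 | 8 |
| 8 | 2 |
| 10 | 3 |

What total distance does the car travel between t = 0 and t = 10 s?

Distance (not displacement) is the total path length: add the absolute areas under v-t.
0–6 s: v = 0 at t = 3.6 s; triangle areas 21.6 + 9.6 = 31.2 m
6–8 s: |½(8 + 2)(2)| = 10 m
8–10 s: |½(2 + 3)(2)| = 5 m
Total distance = 46.2 m

46.2 m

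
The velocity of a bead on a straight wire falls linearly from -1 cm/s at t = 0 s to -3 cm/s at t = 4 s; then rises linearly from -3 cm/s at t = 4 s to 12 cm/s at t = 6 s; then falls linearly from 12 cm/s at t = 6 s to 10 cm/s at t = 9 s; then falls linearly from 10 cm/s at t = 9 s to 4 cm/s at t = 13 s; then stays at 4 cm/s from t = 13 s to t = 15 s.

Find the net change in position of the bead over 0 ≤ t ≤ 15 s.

Displacement is the signed area under the v-t curve.
0–4 s: ½(-1 + -3)(4) = -8 cm
4–6 s: ½(-3 + 12)(2) = 9 cm
6–9 s: ½(12 + 10)(3) = 33 cm
9–13 s: ½(10 + 4)(4) = 28 cm
13–15 s: 4 × 2 = 8 cm
Net displacement = 70 cm

70 cm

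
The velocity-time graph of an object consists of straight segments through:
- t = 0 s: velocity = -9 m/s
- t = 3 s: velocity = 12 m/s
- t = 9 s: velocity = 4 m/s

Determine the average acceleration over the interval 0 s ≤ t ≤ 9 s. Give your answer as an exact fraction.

Average acceleration = Δv/Δt = (4 − -9)/(9 − 0) = 13/9 m/s².

13/9 m/s²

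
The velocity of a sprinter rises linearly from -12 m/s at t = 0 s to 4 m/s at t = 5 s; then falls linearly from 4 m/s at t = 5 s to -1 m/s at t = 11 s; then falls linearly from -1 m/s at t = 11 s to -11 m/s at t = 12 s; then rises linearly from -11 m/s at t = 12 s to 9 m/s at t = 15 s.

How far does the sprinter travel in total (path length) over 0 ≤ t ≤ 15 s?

Distance (not displacement) is the total path length: add the absolute areas under v-t.
0–5 s: v = 0 at t = 3.75 s; triangle areas 22.5 + 2.5 = 25 m
5–11 s: v = 0 at t = 9.8 s; triangle areas 9.6 + 0.6 = 10.2 m
11–12 s: |½(-1 + -11)(1)| = 6 m
12–15 s: v = 0 at t = 13.65 s; triangle areas 9.075 + 6.075 = 15.15 m
Total distance = 56.35 m

56.35 m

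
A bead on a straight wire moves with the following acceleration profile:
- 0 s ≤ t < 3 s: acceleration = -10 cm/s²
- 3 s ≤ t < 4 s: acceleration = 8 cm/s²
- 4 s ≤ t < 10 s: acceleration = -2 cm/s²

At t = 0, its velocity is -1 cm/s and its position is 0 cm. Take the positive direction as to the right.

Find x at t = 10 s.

On each constant-a segment, Δv = aΔt and Δx = v₀Δt + ½aΔt²; chain segment to segment.
0–3 s: v starts -1 cm/s; Δx = -1·3 + ½·-10·3² = -48 cm; v ends -31 cm/s.
3–4 s: v starts -31 cm/s; Δx = -31·1 + ½·8·1² = -27 cm; v ends -23 cm/s.
4–10 s: v starts -23 cm/s; Δx = -23·6 + ½·-2·6² = -174 cm; v ends -35 cm/s.
x(10) = 0 + Σ Δx = -249 cm.

-249 cm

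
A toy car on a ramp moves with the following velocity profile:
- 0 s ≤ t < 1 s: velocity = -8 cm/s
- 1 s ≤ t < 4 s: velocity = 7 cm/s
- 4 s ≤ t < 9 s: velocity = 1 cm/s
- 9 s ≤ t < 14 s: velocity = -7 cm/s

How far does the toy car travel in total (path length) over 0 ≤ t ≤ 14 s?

69 cm

Distance (not displacement) is the total path length: add the absolute areas under v-t.
0–1 s: |-8| × 1 = 8 cm
1–4 s: |7| × 3 = 21 cm
4–9 s: |1| × 5 = 5 cm
9–14 s: |-7| × 5 = 35 cm
Total distance = 69 cm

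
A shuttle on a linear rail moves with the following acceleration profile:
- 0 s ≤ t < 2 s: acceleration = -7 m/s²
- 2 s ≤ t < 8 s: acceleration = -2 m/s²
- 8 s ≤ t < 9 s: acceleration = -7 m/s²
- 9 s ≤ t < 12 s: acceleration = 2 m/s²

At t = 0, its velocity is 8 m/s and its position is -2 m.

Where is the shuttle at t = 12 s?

-159.5 m

On each constant-a segment, Δv = aΔt and Δx = v₀Δt + ½aΔt²; chain segment to segment.
0–2 s: v starts 8 m/s; Δx = 8·2 + ½·-7·2² = 2 m; v ends -6 m/s.
2–8 s: v starts -6 m/s; Δx = -6·6 + ½·-2·6² = -72 m; v ends -18 m/s.
8–9 s: v starts -18 m/s; Δx = -18·1 + ½·-7·1² = -21.5 m; v ends -25 m/s.
9–12 s: v starts -25 m/s; Δx = -25·3 + ½·2·3² = -66 m; v ends -19 m/s.
x(12) = -2 + Σ Δx = -159.5 m.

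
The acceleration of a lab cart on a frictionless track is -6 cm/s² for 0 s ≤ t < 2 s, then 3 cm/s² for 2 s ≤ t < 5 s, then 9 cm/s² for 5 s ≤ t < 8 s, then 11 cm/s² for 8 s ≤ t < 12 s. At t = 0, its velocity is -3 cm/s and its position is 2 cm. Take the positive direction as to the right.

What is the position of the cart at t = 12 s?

147 cm

On each constant-a segment, Δv = aΔt and Δx = v₀Δt + ½aΔt²; chain segment to segment.
0–2 s: v starts -3 cm/s; Δx = -3·2 + ½·-6·2² = -18 cm; v ends -15 cm/s.
2–5 s: v starts -15 cm/s; Δx = -15·3 + ½·3·3² = -31.5 cm; v ends -6 cm/s.
5–8 s: v starts -6 cm/s; Δx = -6·3 + ½·9·3² = 22.5 cm; v ends 21 cm/s.
8–12 s: v starts 21 cm/s; Δx = 21·4 + ½·11·4² = 172 cm; v ends 65 cm/s.
x(12) = 2 + Σ Δx = 147 cm.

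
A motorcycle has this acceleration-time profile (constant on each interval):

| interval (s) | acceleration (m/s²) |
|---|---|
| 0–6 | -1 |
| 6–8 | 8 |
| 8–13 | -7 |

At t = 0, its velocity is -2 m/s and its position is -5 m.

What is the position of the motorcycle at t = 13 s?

On each constant-a segment, Δv = aΔt and Δx = v₀Δt + ½aΔt²; chain segment to segment.
0–6 s: v starts -2 m/s; Δx = -2·6 + ½·-1·6² = -30 m; v ends -8 m/s.
6–8 s: v starts -8 m/s; Δx = -8·2 + ½·8·2² = 0 m; v ends 8 m/s.
8–13 s: v starts 8 m/s; Δx = 8·5 + ½·-7·5² = -47.5 m; v ends -27 m/s.
x(13) = -5 + Σ Δx = -82.5 m.

-82.5 m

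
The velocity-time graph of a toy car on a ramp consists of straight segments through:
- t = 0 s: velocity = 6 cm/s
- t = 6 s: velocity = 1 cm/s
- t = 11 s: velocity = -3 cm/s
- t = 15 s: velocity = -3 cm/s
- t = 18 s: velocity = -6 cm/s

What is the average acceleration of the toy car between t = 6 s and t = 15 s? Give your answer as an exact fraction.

Average acceleration = Δv/Δt = (-3 − 1)/(15 − 6) = -4/9 cm/s².

-4/9 cm/s²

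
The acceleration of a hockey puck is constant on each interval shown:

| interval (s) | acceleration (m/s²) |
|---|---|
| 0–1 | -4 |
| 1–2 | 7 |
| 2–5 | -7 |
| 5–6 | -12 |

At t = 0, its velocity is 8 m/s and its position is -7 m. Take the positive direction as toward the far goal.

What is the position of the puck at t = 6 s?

-8 m

On each constant-a segment, Δv = aΔt and Δx = v₀Δt + ½aΔt²; chain segment to segment.
0–1 s: v starts 8 m/s; Δx = 8·1 + ½·-4·1² = 6 m; v ends 4 m/s.
1–2 s: v starts 4 m/s; Δx = 4·1 + ½·7·1² = 7.5 m; v ends 11 m/s.
2–5 s: v starts 11 m/s; Δx = 11·3 + ½·-7·3² = 1.5 m; v ends -10 m/s.
5–6 s: v starts -10 m/s; Δx = -10·1 + ½·-12·1² = -16 m; v ends -22 m/s.
x(6) = -7 + Σ Δx = -8 m.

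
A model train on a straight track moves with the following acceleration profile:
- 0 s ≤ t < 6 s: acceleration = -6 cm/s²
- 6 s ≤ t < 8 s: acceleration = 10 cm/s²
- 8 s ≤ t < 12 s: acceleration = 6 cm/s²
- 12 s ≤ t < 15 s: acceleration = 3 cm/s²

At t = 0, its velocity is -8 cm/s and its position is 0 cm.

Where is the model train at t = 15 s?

On each constant-a segment, Δv = aΔt and Δx = v₀Δt + ½aΔt²; chain segment to segment.
0–6 s: v starts -8 cm/s; Δx = -8·6 + ½·-6·6² = -156 cm; v ends -44 cm/s.
6–8 s: v starts -44 cm/s; Δx = -44·2 + ½·10·2² = -68 cm; v ends -24 cm/s.
8–12 s: v starts -24 cm/s; Δx = -24·4 + ½·6·4² = -48 cm; v ends 0 cm/s.
12–15 s: v starts 0 cm/s; Δx = 0·3 + ½·3·3² = 13.5 cm; v ends 9 cm/s.
x(15) = 0 + Σ Δx = -258.5 cm.

-258.5 cm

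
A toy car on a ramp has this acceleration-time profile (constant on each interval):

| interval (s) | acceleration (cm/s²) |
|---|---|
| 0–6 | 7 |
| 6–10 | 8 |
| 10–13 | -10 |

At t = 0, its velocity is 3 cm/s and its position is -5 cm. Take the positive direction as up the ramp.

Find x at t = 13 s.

On each constant-a segment, Δv = aΔt and Δx = v₀Δt + ½aΔt²; chain segment to segment.
0–6 s: v starts 3 cm/s; Δx = 3·6 + ½·7·6² = 144 cm; v ends 45 cm/s.
6–10 s: v starts 45 cm/s; Δx = 45·4 + ½·8·4² = 244 cm; v ends 77 cm/s.
10–13 s: v starts 77 cm/s; Δx = 77·3 + ½·-10·3² = 186 cm; v ends 47 cm/s.
x(13) = -5 + Σ Δx = 569 cm.

569 cm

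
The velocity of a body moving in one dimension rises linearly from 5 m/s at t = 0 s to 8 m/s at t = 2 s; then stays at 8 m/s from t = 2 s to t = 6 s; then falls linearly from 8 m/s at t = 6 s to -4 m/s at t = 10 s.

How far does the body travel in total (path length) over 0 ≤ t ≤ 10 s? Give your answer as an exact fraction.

175/3 m

Distance (not displacement) is the total path length: add the absolute areas under v-t.
0–2 s: |½(5 + 8)(2)| = 13 m
2–6 s: |8| × 4 = 32 m
6–10 s: v = 0 at t = 26/3 s; triangle areas 32/3 + 8/3 = 40/3 m
Total distance = 175/3 m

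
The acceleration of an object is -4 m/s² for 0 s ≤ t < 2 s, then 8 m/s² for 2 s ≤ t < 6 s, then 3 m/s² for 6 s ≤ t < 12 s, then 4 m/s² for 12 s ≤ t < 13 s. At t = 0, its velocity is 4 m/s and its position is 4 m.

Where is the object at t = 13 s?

On each constant-a segment, Δv = aΔt and Δx = v₀Δt + ½aΔt²; chain segment to segment.
0–2 s: v starts 4 m/s; Δx = 4·2 + ½·-4·2² = 0 m; v ends -4 m/s.
2–6 s: v starts -4 m/s; Δx = -4·4 + ½·8·4² = 48 m; v ends 28 m/s.
6–12 s: v starts 28 m/s; Δx = 28·6 + ½·3·6² = 222 m; v ends 46 m/s.
12–13 s: v starts 46 m/s; Δx = 46·1 + ½·4·1² = 48 m; v ends 50 m/s.
x(13) = 4 + Σ Δx = 322 m.

322 m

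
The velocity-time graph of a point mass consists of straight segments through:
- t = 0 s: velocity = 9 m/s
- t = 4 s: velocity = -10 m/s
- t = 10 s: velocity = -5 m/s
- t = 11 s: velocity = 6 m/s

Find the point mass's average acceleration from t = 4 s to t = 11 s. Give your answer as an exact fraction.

16/7 m/s²

Average acceleration = Δv/Δt = (6 − -10)/(11 − 4) = 16/7 m/s².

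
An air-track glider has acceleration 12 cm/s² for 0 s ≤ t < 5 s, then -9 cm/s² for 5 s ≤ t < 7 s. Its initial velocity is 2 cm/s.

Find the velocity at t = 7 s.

Δv equals the area under the a-t graph; then v = v₀ + Δv.
0–5 s: 12 × 5 = 60 cm/s
5–7 s: -9 × 2 = -18 cm/s
Δv = 42 cm/s, so v(7) = 2 + (42) = 44 cm/s.

44 cm/s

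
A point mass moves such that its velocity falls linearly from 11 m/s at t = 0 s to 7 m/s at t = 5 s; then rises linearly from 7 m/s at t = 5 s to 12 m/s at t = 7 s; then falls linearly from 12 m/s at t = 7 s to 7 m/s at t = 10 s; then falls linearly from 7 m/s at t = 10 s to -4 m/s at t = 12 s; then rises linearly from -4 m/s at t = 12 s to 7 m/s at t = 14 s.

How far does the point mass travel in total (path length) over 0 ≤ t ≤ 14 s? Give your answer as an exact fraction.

Distance (not displacement) is the total path length: add the absolute areas under v-t.
0–5 s: |½(11 + 7)(5)| = 45 m
5–7 s: |½(7 + 12)(2)| = 19 m
7–10 s: |½(12 + 7)(3)| = 28.5 m
10–12 s: v = 0 at t = 124/11 s; triangle areas 49/11 + 16/11 = 65/11 m
12–14 s: v = 0 at t = 140/11 s; triangle areas 16/11 + 49/11 = 65/11 m
Total distance = 2295/22 m

2295/22 m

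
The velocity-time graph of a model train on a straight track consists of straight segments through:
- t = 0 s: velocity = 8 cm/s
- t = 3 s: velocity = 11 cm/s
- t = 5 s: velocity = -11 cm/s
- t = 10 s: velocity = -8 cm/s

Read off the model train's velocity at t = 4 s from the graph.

On 3–5 s the graph is linear from 11 to -11 cm/s: v(4) = 11 + (-11 − 11)·(4 − 3)/(5 − 3) = 0 cm/s.

0 cm/s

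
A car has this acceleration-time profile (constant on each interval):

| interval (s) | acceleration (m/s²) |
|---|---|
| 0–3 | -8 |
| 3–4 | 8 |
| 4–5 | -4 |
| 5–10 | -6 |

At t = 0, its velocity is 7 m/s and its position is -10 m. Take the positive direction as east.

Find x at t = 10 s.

On each constant-a segment, Δv = aΔt and Δx = v₀Δt + ½aΔt²; chain segment to segment.
0–3 s: v starts 7 m/s; Δx = 7·3 + ½·-8·3² = -15 m; v ends -17 m/s.
3–4 s: v starts -17 m/s; Δx = -17·1 + ½·8·1² = -13 m; v ends -9 m/s.
4–5 s: v starts -9 m/s; Δx = -9·1 + ½·-4·1² = -11 m; v ends -13 m/s.
5–10 s: v starts -13 m/s; Δx = -13·5 + ½·-6·5² = -140 m; v ends -43 m/s.
x(10) = -10 + Σ Δx = -189 m.

-189 m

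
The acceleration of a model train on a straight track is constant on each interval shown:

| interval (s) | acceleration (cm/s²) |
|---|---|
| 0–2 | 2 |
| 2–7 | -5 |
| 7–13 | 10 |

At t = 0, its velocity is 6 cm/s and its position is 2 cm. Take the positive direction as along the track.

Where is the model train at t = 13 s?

95.5 cm

On each constant-a segment, Δv = aΔt and Δx = v₀Δt + ½aΔt²; chain segment to segment.
0–2 s: v starts 6 cm/s; Δx = 6·2 + ½·2·2² = 16 cm; v ends 10 cm/s.
2–7 s: v starts 10 cm/s; Δx = 10·5 + ½·-5·5² = -12.5 cm; v ends -15 cm/s.
7–13 s: v starts -15 cm/s; Δx = -15·6 + ½·10·6² = 90 cm; v ends 45 cm/s.
x(13) = 2 + Σ Δx = 95.5 cm.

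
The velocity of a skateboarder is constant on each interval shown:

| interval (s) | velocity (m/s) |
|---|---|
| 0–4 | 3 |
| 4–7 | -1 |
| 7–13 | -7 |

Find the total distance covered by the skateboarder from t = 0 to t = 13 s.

57 m

Total distance travelled is ∫|v| dt — sum the magnitudes of each area piece.
0–4 s: |3| × 4 = 12 m
4–7 s: |-1| × 3 = 3 m
7–13 s: |-7| × 6 = 42 m
Total distance = 57 m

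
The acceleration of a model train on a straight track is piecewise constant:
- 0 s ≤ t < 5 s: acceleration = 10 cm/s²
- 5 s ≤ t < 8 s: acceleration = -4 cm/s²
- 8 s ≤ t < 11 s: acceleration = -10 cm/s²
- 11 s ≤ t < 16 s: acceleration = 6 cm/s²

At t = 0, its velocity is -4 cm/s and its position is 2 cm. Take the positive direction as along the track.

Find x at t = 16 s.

On each constant-a segment, Δv = aΔt and Δx = v₀Δt + ½aΔt²; chain segment to segment.
0–5 s: v starts -4 cm/s; Δx = -4·5 + ½·10·5² = 105 cm; v ends 46 cm/s.
5–8 s: v starts 46 cm/s; Δx = 46·3 + ½·-4·3² = 120 cm; v ends 34 cm/s.
8–11 s: v starts 34 cm/s; Δx = 34·3 + ½·-10·3² = 57 cm; v ends 4 cm/s.
11–16 s: v starts 4 cm/s; Δx = 4·5 + ½·6·5² = 95 cm; v ends 34 cm/s.
x(16) = 2 + Σ Δx = 379 cm.

379 cm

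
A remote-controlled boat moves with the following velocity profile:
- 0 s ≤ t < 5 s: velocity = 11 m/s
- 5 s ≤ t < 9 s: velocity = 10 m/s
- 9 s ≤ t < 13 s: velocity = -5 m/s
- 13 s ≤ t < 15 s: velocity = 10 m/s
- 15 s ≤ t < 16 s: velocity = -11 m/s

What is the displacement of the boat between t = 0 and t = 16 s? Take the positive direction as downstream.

Displacement is the signed area under the v-t curve.
0–5 s: 11 × 5 = 55 m
5–9 s: 10 × 4 = 40 m
9–13 s: -5 × 4 = -20 m
13–15 s: 10 × 2 = 20 m
15–16 s: -11 × 1 = -11 m
Net displacement = 84 m

84 m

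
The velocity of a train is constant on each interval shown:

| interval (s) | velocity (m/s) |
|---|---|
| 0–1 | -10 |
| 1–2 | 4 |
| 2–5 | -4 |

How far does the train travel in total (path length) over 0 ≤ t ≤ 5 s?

Distance (not displacement) is the total path length: add the absolute areas under v-t.
0–1 s: |-10| × 1 = 10 m
1–2 s: |4| × 1 = 4 m
2–5 s: |-4| × 3 = 12 m
Total distance = 26 m

26 m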